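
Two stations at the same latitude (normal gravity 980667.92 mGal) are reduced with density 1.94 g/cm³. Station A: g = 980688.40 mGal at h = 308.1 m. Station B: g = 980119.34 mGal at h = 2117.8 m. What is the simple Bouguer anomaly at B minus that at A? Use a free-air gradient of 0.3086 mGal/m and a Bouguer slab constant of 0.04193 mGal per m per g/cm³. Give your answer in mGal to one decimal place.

-157.8

Δg_SB(A) = 980688.40 − 980667.92 + 0.3086×308.1 − 0.04193×1.94×308.1 = 90.50 mGal
Δg_SB(B) = 980119.34 − 980667.92 + 0.3086×2117.8 − 0.04193×1.94×2117.8 = -67.30 mGal
Difference = -67.30 − (90.50) = -157.80 mGal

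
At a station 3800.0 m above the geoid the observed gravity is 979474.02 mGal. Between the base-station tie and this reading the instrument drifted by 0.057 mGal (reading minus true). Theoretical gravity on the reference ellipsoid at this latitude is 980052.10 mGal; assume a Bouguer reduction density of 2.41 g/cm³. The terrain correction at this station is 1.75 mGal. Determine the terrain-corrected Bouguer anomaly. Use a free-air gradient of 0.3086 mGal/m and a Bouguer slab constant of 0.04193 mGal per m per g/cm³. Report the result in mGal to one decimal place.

212.3

Drift-corrected reading = 979474.02 − (0.057) = 979473.963 mGal
Free-air correction = 0.3086 × 3800.0 = 1172.68 mGal
Free-air anomaly = 979473.963 − 980052.10 + (1172.68) = 594.543 mGal
Bouguer slab correction = 0.04193 × 2.41 × 3800.0 = 383.99 mGal
Simple Bouguer anomaly = 594.543 − (383.99) = 210.553 mGal
Complete Bouguer anomaly = 210.553 + 1.75 = 212.303 mGal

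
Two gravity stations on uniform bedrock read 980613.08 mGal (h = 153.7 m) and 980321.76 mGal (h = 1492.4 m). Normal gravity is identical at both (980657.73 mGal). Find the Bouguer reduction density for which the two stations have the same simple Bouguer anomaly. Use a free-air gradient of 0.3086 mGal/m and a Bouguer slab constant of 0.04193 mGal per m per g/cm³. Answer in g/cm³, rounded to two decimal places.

2.17

Δg_obs = 980321.76 − 980613.08 = -291.32 mGal over Δh = 1492.4 − 153.7 = 1338.7 m
Equal Bouguer anomalies ⇒ Δg_obs + (0.3086 − 0.04193ρ)·Δh = 0
0.3086 − 0.04193ρ = −Δg_obs/Δh = 0.21761
ρ = (0.3086 − 0.21761) / 0.04193 = 2.17 g/cm³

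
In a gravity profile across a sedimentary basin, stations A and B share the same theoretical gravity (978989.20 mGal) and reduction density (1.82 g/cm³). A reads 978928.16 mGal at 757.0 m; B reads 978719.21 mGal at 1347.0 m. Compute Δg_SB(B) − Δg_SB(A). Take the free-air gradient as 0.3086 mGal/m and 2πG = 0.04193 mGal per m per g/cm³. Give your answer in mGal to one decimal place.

-71.9

Δg_SB(A) = 978928.16 − 978989.20 + 0.3086×757.0 − 0.04193×1.82×757.0 = 114.80 mGal
Δg_SB(B) = 978719.21 − 978989.20 + 0.3086×1347.0 − 0.04193×1.82×1347.0 = 42.90 mGal
Difference = 42.90 − (114.80) = -71.90 mGal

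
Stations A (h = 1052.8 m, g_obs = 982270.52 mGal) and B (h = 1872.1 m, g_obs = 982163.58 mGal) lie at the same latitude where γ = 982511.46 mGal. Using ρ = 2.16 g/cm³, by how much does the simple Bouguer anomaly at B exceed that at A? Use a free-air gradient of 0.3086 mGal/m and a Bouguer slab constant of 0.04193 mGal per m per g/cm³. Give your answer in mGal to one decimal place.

71.7

Δg_SB(A) = 982270.52 − 982511.46 + 0.3086×1052.8 − 0.04193×2.16×1052.8 = -11.40 mGal
Δg_SB(B) = 982163.58 − 982511.46 + 0.3086×1872.1 − 0.04193×2.16×1872.1 = 60.30 mGal
Difference = 60.30 − (-11.40) = 71.70 mGal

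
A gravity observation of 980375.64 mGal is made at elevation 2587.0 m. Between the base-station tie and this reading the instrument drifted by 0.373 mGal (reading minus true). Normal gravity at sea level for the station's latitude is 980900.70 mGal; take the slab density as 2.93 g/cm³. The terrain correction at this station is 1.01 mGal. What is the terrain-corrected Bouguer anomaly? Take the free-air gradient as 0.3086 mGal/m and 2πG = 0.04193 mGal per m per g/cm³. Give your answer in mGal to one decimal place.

-43.9

Drift-corrected reading = 980375.64 − (0.373) = 980375.267 mGal
Free-air correction = 0.3086 × 2587.0 = 798.35 mGal
Free-air anomaly = 980375.267 − 980900.70 + (798.35) = 272.917 mGal
Bouguer slab correction = 0.04193 × 2.93 × 2587.0 = 317.83 mGal
Simple Bouguer anomaly = 272.917 − (317.83) = -44.913 mGal
Complete Bouguer anomaly = -44.913 + 1.01 = -43.903 mGal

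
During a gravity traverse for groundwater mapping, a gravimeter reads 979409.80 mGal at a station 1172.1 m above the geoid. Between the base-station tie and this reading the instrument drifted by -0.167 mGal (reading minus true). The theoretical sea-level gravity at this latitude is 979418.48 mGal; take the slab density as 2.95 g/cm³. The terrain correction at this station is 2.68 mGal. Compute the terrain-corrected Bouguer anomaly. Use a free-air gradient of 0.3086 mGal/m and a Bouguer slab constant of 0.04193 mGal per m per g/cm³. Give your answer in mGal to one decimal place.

210.9

Drift-corrected reading = 979409.80 − (-0.167) = 979409.967 mGal
Free-air correction = 0.3086 × 1172.1 = 361.71 mGal
Free-air anomaly = 979409.967 − 979418.48 + (361.71) = 353.197 mGal
Bouguer slab correction = 0.04193 × 2.95 × 1172.1 = 144.98 mGal
Simple Bouguer anomaly = 353.197 − (144.98) = 208.217 mGal
Complete Bouguer anomaly = 208.217 + 2.68 = 210.897 mGal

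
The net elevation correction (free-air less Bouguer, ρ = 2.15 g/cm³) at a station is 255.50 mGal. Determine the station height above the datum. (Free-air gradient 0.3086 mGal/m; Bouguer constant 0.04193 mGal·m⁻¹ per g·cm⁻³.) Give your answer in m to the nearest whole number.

1170

Combined gradient = 0.3086 − 0.04193 × 2.15 = 0.2184505 mGal/m
h = 255.50 / 0.2184505 = 1169.60 m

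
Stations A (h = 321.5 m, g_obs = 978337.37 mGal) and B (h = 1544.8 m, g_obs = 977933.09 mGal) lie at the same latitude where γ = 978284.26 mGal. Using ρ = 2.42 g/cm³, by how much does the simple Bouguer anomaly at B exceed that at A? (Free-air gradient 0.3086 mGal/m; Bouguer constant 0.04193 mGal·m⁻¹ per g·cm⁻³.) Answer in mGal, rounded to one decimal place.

Δg_SB(A) = 978337.37 − 978284.26 + 0.3086×321.5 − 0.04193×2.42×321.5 = 119.70 mGal
Δg_SB(B) = 977933.09 − 978284.26 + 0.3086×1544.8 − 0.04193×2.42×1544.8 = -31.20 mGal
Difference = -31.20 − (119.70) = -150.90 mGal

-150.9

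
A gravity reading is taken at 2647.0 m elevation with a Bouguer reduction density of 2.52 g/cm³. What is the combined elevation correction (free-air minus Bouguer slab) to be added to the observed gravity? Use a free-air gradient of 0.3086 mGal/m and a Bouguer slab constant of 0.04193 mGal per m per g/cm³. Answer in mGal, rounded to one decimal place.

537.2

Combined gradient = 0.3086 − 0.04193 × 2.52 = 0.2029364 mGal/m
Combined elevation correction = 0.2029364 × 2647.0 = 537.2 mGal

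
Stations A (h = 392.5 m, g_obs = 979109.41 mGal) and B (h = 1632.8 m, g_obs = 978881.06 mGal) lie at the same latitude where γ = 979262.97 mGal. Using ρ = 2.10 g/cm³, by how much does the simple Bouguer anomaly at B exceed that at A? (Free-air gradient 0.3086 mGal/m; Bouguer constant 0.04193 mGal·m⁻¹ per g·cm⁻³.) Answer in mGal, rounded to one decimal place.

Δg_SB(A) = 979109.41 − 979262.97 + 0.3086×392.5 − 0.04193×2.10×392.5 = -67.00 mGal
Δg_SB(B) = 978881.06 − 979262.97 + 0.3086×1632.8 − 0.04193×2.10×1632.8 = -21.80 mGal
Difference = -21.80 − (-67.00) = 45.20 mGal

45.2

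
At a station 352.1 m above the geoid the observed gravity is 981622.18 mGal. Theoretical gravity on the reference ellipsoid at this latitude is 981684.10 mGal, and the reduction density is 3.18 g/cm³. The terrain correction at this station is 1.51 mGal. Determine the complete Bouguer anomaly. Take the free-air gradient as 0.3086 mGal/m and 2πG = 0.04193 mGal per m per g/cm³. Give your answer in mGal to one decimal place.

1.3

Free-air correction = 0.3086 × 352.1 = 108.66 mGal
Free-air anomaly = 981622.18 − 981684.10 + (108.66) = 46.74 mGal
Bouguer slab correction = 0.04193 × 3.18 × 352.1 = 46.95 mGal
Simple Bouguer anomaly = 46.74 − (46.95) = -0.21 mGal
Complete Bouguer anomaly = -0.21 + 1.51 = 1.30 mGal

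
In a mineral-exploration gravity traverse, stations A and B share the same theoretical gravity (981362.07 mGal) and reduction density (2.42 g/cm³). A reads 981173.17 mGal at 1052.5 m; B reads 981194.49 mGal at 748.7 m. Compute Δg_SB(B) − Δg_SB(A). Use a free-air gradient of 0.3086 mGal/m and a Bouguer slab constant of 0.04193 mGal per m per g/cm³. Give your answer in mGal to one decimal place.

-41.6

Δg_SB(A) = 981173.17 − 981362.07 + 0.3086×1052.5 − 0.04193×2.42×1052.5 = 29.10 mGal
Δg_SB(B) = 981194.49 − 981362.07 + 0.3086×748.7 − 0.04193×2.42×748.7 = -12.50 mGal
Difference = -12.50 − (29.10) = -41.60 mGal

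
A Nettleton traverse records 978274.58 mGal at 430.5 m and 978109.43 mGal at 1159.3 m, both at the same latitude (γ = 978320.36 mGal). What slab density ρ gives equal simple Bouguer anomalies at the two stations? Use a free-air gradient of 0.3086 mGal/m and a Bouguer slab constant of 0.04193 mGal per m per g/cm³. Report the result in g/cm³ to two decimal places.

1.96

Δg_obs = 978109.43 − 978274.58 = -165.15 mGal over Δh = 1159.3 − 430.5 = 728.8 m
Equal Bouguer anomalies ⇒ Δg_obs + (0.3086 − 0.04193ρ)·Δh = 0
0.3086 − 0.04193ρ = −Δg_obs/Δh = 0.22661
ρ = (0.3086 − 0.22661) / 0.04193 = 1.96 g/cm³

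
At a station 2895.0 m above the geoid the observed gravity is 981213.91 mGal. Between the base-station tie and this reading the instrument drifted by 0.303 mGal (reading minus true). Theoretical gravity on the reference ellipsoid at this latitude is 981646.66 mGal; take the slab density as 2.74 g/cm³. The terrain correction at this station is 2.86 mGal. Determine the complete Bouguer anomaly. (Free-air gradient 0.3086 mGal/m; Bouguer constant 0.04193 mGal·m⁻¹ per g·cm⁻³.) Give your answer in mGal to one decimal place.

130.6

Drift-corrected reading = 981213.91 − (0.303) = 981213.607 mGal
Free-air correction = 0.3086 × 2895.0 = 893.40 mGal
Free-air anomaly = 981213.607 − 981646.66 + (893.40) = 460.347 mGal
Bouguer slab correction = 0.04193 × 2.74 × 2895.0 = 332.60 mGal
Simple Bouguer anomaly = 460.347 − (332.60) = 127.747 mGal
Complete Bouguer anomaly = 127.747 + 2.86 = 130.607 mGal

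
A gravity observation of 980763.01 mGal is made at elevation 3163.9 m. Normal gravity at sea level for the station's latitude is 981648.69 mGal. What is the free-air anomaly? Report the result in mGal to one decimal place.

Free-air correction = 0.3086 × 3163.9 = 976.38 mGal
Free-air anomaly = 980763.01 − 981648.69 + (976.38) = 90.70 mGal

90.7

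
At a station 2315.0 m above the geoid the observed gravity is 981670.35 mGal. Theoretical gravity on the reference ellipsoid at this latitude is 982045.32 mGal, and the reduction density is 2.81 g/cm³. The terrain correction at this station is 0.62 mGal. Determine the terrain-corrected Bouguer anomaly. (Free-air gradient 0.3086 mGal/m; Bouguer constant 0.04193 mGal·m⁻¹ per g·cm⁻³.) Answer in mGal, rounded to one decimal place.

Free-air correction = 0.3086 × 2315.0 = 714.41 mGal
Free-air anomaly = 981670.35 − 982045.32 + (714.41) = 339.44 mGal
Bouguer slab correction = 0.04193 × 2.81 × 2315.0 = 272.76 mGal
Simple Bouguer anomaly = 339.44 − (272.76) = 66.68 mGal
Complete Bouguer anomaly = 66.68 + 0.62 = 67.30 mGal

67.3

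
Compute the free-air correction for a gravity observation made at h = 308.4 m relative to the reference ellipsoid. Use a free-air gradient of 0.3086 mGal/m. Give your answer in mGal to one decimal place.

Free-air correction = 0.3086 × 308.4 = 95.2 mGal

95.2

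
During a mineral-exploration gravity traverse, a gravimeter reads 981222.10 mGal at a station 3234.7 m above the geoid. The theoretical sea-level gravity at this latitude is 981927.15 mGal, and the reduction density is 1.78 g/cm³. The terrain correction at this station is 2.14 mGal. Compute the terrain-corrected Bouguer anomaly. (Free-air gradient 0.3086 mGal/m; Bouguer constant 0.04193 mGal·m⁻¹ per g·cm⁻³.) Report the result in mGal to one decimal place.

53.9

Free-air correction = 0.3086 × 3234.7 = 998.23 mGal
Free-air anomaly = 981222.10 − 981927.15 + (998.23) = 293.18 mGal
Bouguer slab correction = 0.04193 × 1.78 × 3234.7 = 241.42 mGal
Simple Bouguer anomaly = 293.18 − (241.42) = 51.76 mGal
Complete Bouguer anomaly = 51.76 + 2.14 = 53.90 mGal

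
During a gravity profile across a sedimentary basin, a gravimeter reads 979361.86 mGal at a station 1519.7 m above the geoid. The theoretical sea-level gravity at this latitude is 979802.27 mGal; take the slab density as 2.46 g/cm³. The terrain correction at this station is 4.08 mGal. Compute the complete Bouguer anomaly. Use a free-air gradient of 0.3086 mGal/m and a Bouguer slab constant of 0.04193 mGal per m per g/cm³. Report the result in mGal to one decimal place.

-124.1

Free-air correction = 0.3086 × 1519.7 = 468.98 mGal
Free-air anomaly = 979361.86 − 979802.27 + (468.98) = 28.57 mGal
Bouguer slab correction = 0.04193 × 2.46 × 1519.7 = 156.75 mGal
Simple Bouguer anomaly = 28.57 − (156.75) = -128.18 mGal
Complete Bouguer anomaly = -128.18 + 4.08 = -124.10 mGal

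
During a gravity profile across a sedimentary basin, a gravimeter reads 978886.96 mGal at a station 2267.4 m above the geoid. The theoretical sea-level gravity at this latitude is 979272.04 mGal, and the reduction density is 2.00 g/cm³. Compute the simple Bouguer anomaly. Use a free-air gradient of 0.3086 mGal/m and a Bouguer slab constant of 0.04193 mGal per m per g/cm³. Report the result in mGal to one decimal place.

124.5

Free-air correction = 0.3086 × 2267.4 = 699.72 mGal
Free-air anomaly = 978886.96 − 979272.04 + (699.72) = 314.64 mGal
Bouguer slab correction = 0.04193 × 2.00 × 2267.4 = 190.14 mGal
Simple Bouguer anomaly = 314.64 − (190.14) = 124.50 mGal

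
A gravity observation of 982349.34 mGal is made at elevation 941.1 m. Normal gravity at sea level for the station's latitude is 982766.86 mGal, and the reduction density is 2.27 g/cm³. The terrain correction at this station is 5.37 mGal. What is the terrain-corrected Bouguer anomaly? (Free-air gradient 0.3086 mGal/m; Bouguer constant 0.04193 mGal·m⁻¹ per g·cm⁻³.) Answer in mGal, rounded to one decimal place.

Free-air correction = 0.3086 × 941.1 = 290.42 mGal
Free-air anomaly = 982349.34 − 982766.86 + (290.42) = -127.10 mGal
Bouguer slab correction = 0.04193 × 2.27 × 941.1 = 89.57 mGal
Simple Bouguer anomaly = -127.10 − (89.57) = -216.67 mGal
Complete Bouguer anomaly = -216.67 + 5.37 = -211.30 mGal

-211.3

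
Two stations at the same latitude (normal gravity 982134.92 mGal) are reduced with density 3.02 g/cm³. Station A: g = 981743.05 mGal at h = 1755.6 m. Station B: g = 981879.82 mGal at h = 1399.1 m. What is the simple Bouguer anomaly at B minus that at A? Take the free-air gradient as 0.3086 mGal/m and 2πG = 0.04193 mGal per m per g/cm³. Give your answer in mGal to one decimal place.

Δg_SB(A) = 981743.05 − 982134.92 + 0.3086×1755.6 − 0.04193×3.02×1755.6 = -72.40 mGal
Δg_SB(B) = 981879.82 − 982134.92 + 0.3086×1399.1 − 0.04193×3.02×1399.1 = -0.50 mGal
Difference = -0.50 − (-72.40) = 71.90 mGal

71.9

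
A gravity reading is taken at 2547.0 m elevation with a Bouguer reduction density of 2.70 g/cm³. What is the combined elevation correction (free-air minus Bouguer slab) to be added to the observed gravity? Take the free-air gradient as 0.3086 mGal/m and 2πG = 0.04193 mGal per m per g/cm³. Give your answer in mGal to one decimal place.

497.7

Combined gradient = 0.3086 − 0.04193 × 2.70 = 0.1953890 mGal/m
Combined elevation correction = 0.1953890 × 2547.0 = 497.7 mGal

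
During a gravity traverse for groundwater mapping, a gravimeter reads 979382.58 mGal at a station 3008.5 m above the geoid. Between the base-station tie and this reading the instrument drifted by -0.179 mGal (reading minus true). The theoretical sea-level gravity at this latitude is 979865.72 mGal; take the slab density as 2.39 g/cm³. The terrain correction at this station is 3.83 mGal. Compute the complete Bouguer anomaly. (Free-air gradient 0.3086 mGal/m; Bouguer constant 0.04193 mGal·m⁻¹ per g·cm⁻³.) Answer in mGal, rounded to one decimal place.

Drift-corrected reading = 979382.58 − (-0.179) = 979382.759 mGal
Free-air correction = 0.3086 × 3008.5 = 928.42 mGal
Free-air anomaly = 979382.759 − 979865.72 + (928.42) = 445.459 mGal
Bouguer slab correction = 0.04193 × 2.39 × 3008.5 = 301.49 mGal
Simple Bouguer anomaly = 445.459 − (301.49) = 143.969 mGal
Complete Bouguer anomaly = 143.969 + 3.83 = 147.799 mGal

147.8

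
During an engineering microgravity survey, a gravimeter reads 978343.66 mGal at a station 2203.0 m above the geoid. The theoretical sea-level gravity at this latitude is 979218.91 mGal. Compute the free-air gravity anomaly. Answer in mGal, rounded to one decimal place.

Free-air correction = 0.3086 × 2203.0 = 679.85 mGal
Free-air anomaly = 978343.66 − 979218.91 + (679.85) = -195.40 mGal

-195.4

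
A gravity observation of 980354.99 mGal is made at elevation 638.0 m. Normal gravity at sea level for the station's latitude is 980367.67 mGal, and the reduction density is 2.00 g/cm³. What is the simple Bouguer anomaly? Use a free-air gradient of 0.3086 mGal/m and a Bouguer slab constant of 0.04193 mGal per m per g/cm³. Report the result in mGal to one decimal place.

130.7

Free-air correction = 0.3086 × 638.0 = 196.89 mGal
Free-air anomaly = 980354.99 − 980367.67 + (196.89) = 184.21 mGal
Bouguer slab correction = 0.04193 × 2.00 × 638.0 = 53.50 mGal
Simple Bouguer anomaly = 184.21 − (53.50) = 130.71 mGal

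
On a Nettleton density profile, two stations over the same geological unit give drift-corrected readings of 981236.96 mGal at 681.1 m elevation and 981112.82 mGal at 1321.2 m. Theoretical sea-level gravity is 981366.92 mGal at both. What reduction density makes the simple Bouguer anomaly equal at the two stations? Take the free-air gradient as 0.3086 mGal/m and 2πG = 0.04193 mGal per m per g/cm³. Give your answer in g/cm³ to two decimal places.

2.73

Δg_obs = 981112.82 − 981236.96 = -124.14 mGal over Δh = 1321.2 − 681.1 = 640.1 m
Equal Bouguer anomalies ⇒ Δg_obs + (0.3086 − 0.04193ρ)·Δh = 0
0.3086 − 0.04193ρ = −Δg_obs/Δh = 0.19394
ρ = (0.3086 − 0.19394) / 0.04193 = 2.73 g/cm³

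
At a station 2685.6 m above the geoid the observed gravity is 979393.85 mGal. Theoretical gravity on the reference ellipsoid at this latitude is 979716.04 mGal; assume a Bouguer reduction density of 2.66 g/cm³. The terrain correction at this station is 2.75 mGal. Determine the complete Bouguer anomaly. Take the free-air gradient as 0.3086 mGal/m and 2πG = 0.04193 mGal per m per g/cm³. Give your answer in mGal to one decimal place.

Free-air correction = 0.3086 × 2685.6 = 828.78 mGal
Free-air anomaly = 979393.85 − 979716.04 + (828.78) = 506.59 mGal
Bouguer slab correction = 0.04193 × 2.66 × 2685.6 = 299.54 mGal
Simple Bouguer anomaly = 506.59 − (299.54) = 207.05 mGal
Complete Bouguer anomaly = 207.05 + 2.75 = 209.80 mGal

209.8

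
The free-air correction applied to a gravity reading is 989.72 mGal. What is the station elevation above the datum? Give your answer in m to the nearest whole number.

3207

h = 989.72 / 0.3086 = 3207.13 m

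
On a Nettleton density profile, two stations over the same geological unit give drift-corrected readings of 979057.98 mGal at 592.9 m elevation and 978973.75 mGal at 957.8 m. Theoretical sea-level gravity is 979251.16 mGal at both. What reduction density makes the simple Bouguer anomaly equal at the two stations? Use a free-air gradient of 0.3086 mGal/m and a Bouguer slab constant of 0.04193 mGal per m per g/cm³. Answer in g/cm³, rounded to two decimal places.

1.85

Δg_obs = 978973.75 − 979057.98 = -84.23 mGal over Δh = 957.8 − 592.9 = 364.9 m
Equal Bouguer anomalies ⇒ Δg_obs + (0.3086 − 0.04193ρ)·Δh = 0
0.3086 − 0.04193ρ = −Δg_obs/Δh = 0.23083
ρ = (0.3086 − 0.23083) / 0.04193 = 1.85 g/cm³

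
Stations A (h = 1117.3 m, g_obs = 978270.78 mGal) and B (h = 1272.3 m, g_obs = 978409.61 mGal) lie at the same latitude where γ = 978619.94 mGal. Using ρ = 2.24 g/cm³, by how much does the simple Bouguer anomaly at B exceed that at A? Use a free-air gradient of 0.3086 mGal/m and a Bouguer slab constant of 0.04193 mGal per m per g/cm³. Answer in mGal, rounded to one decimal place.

172.1

Δg_SB(A) = 978270.78 − 978619.94 + 0.3086×1117.3 − 0.04193×2.24×1117.3 = -109.30 mGal
Δg_SB(B) = 978409.61 − 978619.94 + 0.3086×1272.3 − 0.04193×2.24×1272.3 = 62.80 mGal
Difference = 62.80 − (-109.30) = 172.10 mGal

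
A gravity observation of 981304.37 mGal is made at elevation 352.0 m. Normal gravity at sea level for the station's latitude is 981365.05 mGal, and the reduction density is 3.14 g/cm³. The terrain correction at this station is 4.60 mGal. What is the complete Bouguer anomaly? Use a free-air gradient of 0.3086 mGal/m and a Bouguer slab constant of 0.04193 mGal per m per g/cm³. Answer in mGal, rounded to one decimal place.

6.2

Free-air correction = 0.3086 × 352.0 = 108.63 mGal
Free-air anomaly = 981304.37 − 981365.05 + (108.63) = 47.95 mGal
Bouguer slab correction = 0.04193 × 3.14 × 352.0 = 46.34 mGal
Simple Bouguer anomaly = 47.95 − (46.34) = 1.61 mGal
Complete Bouguer anomaly = 1.61 + 4.60 = 6.21 mGal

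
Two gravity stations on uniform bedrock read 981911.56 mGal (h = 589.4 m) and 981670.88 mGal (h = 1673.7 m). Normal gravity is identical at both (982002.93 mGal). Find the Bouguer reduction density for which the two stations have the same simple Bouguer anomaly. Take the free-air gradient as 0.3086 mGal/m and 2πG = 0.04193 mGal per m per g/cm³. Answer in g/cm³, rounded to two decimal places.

2.07

Δg_obs = 981670.88 − 981911.56 = -240.68 mGal over Δh = 1673.7 − 589.4 = 1084.3 m
Equal Bouguer anomalies ⇒ Δg_obs + (0.3086 − 0.04193ρ)·Δh = 0
0.3086 − 0.04193ρ = −Δg_obs/Δh = 0.22197
ρ = (0.3086 − 0.22197) / 0.04193 = 2.07 g/cm³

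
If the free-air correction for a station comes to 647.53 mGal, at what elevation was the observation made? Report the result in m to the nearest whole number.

2098

h = 647.53 / 0.3086 = 2098.28 m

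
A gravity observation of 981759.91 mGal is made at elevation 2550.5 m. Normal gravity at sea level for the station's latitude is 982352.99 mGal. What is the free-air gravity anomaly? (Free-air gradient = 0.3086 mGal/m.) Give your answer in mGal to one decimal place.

Free-air correction = 0.3086 × 2550.5 = 787.08 mGal
Free-air anomaly = 981759.91 − 982352.99 + (787.08) = 194.00 mGal

194.0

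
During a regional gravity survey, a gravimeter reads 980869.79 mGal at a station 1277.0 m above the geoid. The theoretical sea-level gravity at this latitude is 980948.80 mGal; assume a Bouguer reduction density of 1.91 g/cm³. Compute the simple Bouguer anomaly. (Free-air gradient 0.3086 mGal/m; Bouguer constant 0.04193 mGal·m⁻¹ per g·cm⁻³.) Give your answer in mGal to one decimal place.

212.8

Free-air correction = 0.3086 × 1277.0 = 394.08 mGal
Free-air anomaly = 980869.79 − 980948.80 + (394.08) = 315.07 mGal
Bouguer slab correction = 0.04193 × 1.91 × 1277.0 = 102.27 mGal
Simple Bouguer anomaly = 315.07 − (102.27) = 212.80 mGal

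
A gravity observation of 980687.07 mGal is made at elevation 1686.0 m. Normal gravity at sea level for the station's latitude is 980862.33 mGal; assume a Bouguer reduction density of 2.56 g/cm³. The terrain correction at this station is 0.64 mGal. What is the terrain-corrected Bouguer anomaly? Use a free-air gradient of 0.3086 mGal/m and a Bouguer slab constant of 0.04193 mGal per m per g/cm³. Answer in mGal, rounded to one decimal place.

164.7

Free-air correction = 0.3086 × 1686.0 = 520.30 mGal
Free-air anomaly = 980687.07 − 980862.33 + (520.30) = 345.04 mGal
Bouguer slab correction = 0.04193 × 2.56 × 1686.0 = 180.98 mGal
Simple Bouguer anomaly = 345.04 − (180.98) = 164.06 mGal
Complete Bouguer anomaly = 164.06 + 0.64 = 164.70 mGal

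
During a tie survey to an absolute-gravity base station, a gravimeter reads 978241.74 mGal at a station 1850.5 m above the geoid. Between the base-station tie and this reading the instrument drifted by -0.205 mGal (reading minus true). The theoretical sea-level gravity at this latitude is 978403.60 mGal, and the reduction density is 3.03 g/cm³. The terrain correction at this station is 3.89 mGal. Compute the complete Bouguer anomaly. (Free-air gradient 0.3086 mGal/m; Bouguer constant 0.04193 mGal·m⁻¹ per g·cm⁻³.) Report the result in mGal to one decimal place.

178.2

Drift-corrected reading = 978241.74 − (-0.205) = 978241.945 mGal
Free-air correction = 0.3086 × 1850.5 = 571.06 mGal
Free-air anomaly = 978241.945 − 978403.60 + (571.06) = 409.405 mGal
Bouguer slab correction = 0.04193 × 3.03 × 1850.5 = 235.10 mGal
Simple Bouguer anomaly = 409.405 − (235.10) = 174.305 mGal
Complete Bouguer anomaly = 174.305 + 3.89 = 178.195 mGal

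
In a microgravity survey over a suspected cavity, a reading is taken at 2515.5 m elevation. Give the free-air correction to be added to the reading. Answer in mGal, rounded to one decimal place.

Free-air correction = 0.3086 × 2515.5 = 776.3 mGal

776.3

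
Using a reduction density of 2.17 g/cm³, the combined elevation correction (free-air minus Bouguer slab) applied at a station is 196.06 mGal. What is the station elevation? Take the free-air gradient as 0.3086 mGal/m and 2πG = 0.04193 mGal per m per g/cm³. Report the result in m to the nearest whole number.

Combined gradient = 0.3086 − 0.04193 × 2.17 = 0.2176119 mGal/m
h = 196.06 / 0.2176119 = 900.96 m

901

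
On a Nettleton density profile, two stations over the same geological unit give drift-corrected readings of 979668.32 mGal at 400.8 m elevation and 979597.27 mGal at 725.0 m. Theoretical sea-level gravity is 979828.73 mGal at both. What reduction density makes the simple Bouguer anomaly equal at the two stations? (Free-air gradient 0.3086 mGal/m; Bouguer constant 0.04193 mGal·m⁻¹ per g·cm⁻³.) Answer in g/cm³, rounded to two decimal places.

Δg_obs = 979597.27 − 979668.32 = -71.05 mGal over Δh = 725.0 − 400.8 = 324.2 m
Equal Bouguer anomalies ⇒ Δg_obs + (0.3086 − 0.04193ρ)·Δh = 0
0.3086 − 0.04193ρ = −Δg_obs/Δh = 0.21915
ρ = (0.3086 − 0.21915) / 0.04193 = 2.13 g/cm³

2.13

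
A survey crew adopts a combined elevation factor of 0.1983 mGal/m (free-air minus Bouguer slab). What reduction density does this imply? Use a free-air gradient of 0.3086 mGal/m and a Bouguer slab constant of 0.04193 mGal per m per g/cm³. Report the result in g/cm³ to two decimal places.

2.63

0.1983 = 0.3086 − 0.04193 × ρ
ρ = (0.3086 − 0.1983) / 0.04193 = 2.63 g/cm³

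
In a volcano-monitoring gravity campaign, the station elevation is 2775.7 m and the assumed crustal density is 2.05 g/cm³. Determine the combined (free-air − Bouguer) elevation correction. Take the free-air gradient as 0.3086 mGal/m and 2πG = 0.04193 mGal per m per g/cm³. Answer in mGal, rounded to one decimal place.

Combined gradient = 0.3086 − 0.04193 × 2.05 = 0.2226435 mGal/m
Combined elevation correction = 0.2226435 × 2775.7 = 618.0 mGal

618.0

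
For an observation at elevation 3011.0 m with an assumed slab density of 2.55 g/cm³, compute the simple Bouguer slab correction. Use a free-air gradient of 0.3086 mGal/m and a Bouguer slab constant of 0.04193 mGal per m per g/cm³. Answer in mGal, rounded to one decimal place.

321.9

Bouguer slab correction = 0.04193 × 2.55 × 3011.0 = 321.9 mGal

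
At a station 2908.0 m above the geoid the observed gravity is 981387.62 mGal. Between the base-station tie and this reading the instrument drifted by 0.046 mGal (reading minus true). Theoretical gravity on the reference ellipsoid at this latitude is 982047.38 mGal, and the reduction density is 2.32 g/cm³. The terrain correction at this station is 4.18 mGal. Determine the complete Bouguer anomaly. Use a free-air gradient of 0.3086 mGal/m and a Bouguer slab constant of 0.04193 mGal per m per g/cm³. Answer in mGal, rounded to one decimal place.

Drift-corrected reading = 981387.62 − (0.046) = 981387.574 mGal
Free-air correction = 0.3086 × 2908.0 = 897.41 mGal
Free-air anomaly = 981387.574 − 982047.38 + (897.41) = 237.604 mGal
Bouguer slab correction = 0.04193 × 2.32 × 2908.0 = 282.88 mGal
Simple Bouguer anomaly = 237.604 − (282.88) = -45.276 mGal
Complete Bouguer anomaly = -45.276 + 4.18 = -41.096 mGal

-41.1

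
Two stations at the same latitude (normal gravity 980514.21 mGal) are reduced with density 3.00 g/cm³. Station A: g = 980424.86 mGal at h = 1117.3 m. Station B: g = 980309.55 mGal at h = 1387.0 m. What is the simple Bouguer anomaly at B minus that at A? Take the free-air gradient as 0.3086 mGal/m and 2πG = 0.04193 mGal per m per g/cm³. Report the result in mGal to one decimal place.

-66.0

Δg_SB(A) = 980424.86 − 980514.21 + 0.3086×1117.3 − 0.04193×3.00×1117.3 = 114.90 mGal
Δg_SB(B) = 980309.55 − 980514.21 + 0.3086×1387.0 − 0.04193×3.00×1387.0 = 48.90 mGal
Difference = 48.90 − (114.90) = -66.00 mGal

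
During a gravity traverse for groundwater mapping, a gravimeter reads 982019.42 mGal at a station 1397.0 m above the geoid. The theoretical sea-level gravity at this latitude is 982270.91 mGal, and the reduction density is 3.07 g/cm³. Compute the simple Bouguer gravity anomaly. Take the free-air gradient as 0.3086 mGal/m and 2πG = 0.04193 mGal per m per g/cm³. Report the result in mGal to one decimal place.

Free-air correction = 0.3086 × 1397.0 = 431.11 mGal
Free-air anomaly = 982019.42 − 982270.91 + (431.11) = 179.62 mGal
Bouguer slab correction = 0.04193 × 3.07 × 1397.0 = 179.83 mGal
Simple Bouguer anomaly = 179.62 − (179.83) = -0.21 mGal

-0.2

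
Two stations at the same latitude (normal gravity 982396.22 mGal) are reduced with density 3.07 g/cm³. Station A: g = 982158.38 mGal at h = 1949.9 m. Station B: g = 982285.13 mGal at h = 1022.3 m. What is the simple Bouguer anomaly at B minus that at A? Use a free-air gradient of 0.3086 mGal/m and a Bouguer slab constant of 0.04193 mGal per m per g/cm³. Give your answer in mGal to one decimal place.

-40.1

Δg_SB(A) = 982158.38 − 982396.22 + 0.3086×1949.9 − 0.04193×3.07×1949.9 = 112.90 mGal
Δg_SB(B) = 982285.13 − 982396.22 + 0.3086×1022.3 − 0.04193×3.07×1022.3 = 72.80 mGal
Difference = 72.80 − (112.90) = -40.10 mGal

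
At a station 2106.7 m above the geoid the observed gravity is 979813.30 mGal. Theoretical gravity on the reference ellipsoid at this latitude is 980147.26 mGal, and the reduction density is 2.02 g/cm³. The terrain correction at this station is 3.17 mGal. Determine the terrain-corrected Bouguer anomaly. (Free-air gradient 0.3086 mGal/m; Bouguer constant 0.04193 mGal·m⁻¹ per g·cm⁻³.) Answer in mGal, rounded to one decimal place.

Free-air correction = 0.3086 × 2106.7 = 650.13 mGal
Free-air anomaly = 979813.30 − 980147.26 + (650.13) = 316.17 mGal
Bouguer slab correction = 0.04193 × 2.02 × 2106.7 = 178.43 mGal
Simple Bouguer anomaly = 316.17 − (178.43) = 137.74 mGal
Complete Bouguer anomaly = 137.74 + 3.17 = 140.91 mGal

140.9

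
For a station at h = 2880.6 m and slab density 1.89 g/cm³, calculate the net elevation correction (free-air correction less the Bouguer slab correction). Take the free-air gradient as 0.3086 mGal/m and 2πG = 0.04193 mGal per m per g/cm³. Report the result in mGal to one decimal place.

Combined gradient = 0.3086 − 0.04193 × 1.89 = 0.2293523 mGal/m
Combined elevation correction = 0.2293523 × 2880.6 = 660.7 mGal

660.7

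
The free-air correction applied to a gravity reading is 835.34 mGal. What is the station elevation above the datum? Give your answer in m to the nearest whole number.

2707

h = 835.34 / 0.3086 = 2706.87 m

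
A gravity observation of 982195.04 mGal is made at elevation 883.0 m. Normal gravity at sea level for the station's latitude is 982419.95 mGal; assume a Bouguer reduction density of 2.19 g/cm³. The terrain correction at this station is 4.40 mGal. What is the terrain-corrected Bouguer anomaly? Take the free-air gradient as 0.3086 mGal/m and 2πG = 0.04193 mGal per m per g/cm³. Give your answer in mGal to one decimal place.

Free-air correction = 0.3086 × 883.0 = 272.49 mGal
Free-air anomaly = 982195.04 − 982419.95 + (272.49) = 47.58 mGal
Bouguer slab correction = 0.04193 × 2.19 × 883.0 = 81.08 mGal
Simple Bouguer anomaly = 47.58 − (81.08) = -33.50 mGal
Complete Bouguer anomaly = -33.50 + 4.40 = -29.10 mGal

-29.1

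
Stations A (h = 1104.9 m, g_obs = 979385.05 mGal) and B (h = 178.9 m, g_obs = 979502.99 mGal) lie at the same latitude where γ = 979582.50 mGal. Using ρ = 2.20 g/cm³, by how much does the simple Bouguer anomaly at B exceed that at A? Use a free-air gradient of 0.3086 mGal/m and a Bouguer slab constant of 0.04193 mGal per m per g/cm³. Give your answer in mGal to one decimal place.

Δg_SB(A) = 979385.05 − 979582.50 + 0.3086×1104.9 − 0.04193×2.20×1104.9 = 41.60 mGal
Δg_SB(B) = 979502.99 − 979582.50 + 0.3086×178.9 − 0.04193×2.20×178.9 = -40.80 mGal
Difference = -40.80 − (41.60) = -82.40 mGal

-82.4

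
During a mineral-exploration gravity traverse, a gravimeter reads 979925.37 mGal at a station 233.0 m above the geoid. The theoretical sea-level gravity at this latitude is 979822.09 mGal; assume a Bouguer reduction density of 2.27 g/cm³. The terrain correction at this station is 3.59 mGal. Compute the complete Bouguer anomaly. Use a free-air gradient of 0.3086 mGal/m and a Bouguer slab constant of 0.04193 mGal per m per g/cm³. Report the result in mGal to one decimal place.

156.6

Free-air correction = 0.3086 × 233.0 = 71.90 mGal
Free-air anomaly = 979925.37 − 979822.09 + (71.90) = 175.18 mGal
Bouguer slab correction = 0.04193 × 2.27 × 233.0 = 22.18 mGal
Simple Bouguer anomaly = 175.18 − (22.18) = 153.00 mGal
Complete Bouguer anomaly = 153.00 + 3.59 = 156.59 mGal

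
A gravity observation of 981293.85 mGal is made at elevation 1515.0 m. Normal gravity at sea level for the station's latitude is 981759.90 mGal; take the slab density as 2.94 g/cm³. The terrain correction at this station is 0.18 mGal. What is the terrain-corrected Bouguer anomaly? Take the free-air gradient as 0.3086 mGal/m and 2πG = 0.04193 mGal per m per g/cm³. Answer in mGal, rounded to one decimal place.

-185.1

Free-air correction = 0.3086 × 1515.0 = 467.53 mGal
Free-air anomaly = 981293.85 − 981759.90 + (467.53) = 1.48 mGal
Bouguer slab correction = 0.04193 × 2.94 × 1515.0 = 186.76 mGal
Simple Bouguer anomaly = 1.48 − (186.76) = -185.28 mGal
Complete Bouguer anomaly = -185.28 + 0.18 = -185.10 mGal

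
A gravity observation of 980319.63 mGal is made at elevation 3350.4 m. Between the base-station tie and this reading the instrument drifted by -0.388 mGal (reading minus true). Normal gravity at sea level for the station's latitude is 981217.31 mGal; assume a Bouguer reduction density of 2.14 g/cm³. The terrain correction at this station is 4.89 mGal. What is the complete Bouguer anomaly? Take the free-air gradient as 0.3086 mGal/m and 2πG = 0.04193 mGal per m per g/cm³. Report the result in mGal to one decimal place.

Drift-corrected reading = 980319.63 − (-0.388) = 980320.018 mGal
Free-air correction = 0.3086 × 3350.4 = 1033.93 mGal
Free-air anomaly = 980320.018 − 981217.31 + (1033.93) = 136.638 mGal
Bouguer slab correction = 0.04193 × 2.14 × 3350.4 = 300.63 mGal
Simple Bouguer anomaly = 136.638 − (300.63) = -163.992 mGal
Complete Bouguer anomaly = -163.992 + 4.89 = -159.102 mGal

-159.1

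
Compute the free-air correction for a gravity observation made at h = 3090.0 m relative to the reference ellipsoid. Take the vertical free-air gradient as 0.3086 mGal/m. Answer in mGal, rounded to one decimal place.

Free-air correction = 0.3086 × 3090.0 = 953.6 mGal

953.6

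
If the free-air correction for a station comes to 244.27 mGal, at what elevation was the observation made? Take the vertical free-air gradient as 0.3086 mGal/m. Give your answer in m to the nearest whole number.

792

h = 244.27 / 0.3086 = 791.54 m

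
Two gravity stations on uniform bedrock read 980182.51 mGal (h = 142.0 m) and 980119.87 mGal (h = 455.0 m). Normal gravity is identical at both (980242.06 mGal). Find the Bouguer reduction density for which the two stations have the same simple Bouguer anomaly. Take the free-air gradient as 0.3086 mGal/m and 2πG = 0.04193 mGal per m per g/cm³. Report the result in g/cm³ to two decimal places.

Δg_obs = 980119.87 − 980182.51 = -62.64 mGal over Δh = 455.0 − 142.0 = 313.0 m
Equal Bouguer anomalies ⇒ Δg_obs + (0.3086 − 0.04193ρ)·Δh = 0
0.3086 − 0.04193ρ = −Δg_obs/Δh = 0.20013
ρ = (0.3086 − 0.20013) / 0.04193 = 2.59 g/cm³

2.59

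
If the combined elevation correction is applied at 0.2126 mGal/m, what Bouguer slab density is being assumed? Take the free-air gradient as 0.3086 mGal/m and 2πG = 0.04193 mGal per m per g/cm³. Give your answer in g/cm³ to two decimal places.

2.29

0.2126 = 0.3086 − 0.04193 × ρ
ρ = (0.3086 − 0.2126) / 0.04193 = 2.29 g/cm³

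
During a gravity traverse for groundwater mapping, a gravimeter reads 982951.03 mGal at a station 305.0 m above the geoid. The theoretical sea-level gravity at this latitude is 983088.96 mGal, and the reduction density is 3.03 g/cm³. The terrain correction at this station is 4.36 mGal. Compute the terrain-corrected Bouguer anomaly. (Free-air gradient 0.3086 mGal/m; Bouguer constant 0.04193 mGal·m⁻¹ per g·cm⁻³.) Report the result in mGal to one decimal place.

-78.2

Free-air correction = 0.3086 × 305.0 = 94.12 mGal
Free-air anomaly = 982951.03 − 983088.96 + (94.12) = -43.81 mGal
Bouguer slab correction = 0.04193 × 3.03 × 305.0 = 38.75 mGal
Simple Bouguer anomaly = -43.81 − (38.75) = -82.56 mGal
Complete Bouguer anomaly = -82.56 + 4.36 = -78.20 mGal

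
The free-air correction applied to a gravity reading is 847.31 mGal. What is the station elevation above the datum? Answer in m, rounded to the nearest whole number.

h = 847.31 / 0.3086 = 2745.66 m

2746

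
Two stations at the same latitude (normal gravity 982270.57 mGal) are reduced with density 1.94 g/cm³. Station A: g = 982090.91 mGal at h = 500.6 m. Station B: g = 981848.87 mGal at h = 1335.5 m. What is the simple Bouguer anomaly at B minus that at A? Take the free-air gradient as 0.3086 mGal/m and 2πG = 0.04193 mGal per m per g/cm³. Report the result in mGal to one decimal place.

Δg_SB(A) = 982090.91 − 982270.57 + 0.3086×500.6 − 0.04193×1.94×500.6 = -65.90 mGal
Δg_SB(B) = 981848.87 − 982270.57 + 0.3086×1335.5 − 0.04193×1.94×1335.5 = -118.20 mGal
Difference = -118.20 − (-65.90) = -52.30 mGal

-52.3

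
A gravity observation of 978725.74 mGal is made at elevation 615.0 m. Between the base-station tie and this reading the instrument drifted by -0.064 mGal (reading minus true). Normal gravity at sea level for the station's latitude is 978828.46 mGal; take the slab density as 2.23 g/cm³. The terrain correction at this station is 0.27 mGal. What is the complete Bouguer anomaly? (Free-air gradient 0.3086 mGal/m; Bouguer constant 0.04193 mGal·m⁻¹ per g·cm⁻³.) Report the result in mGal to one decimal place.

Drift-corrected reading = 978725.74 − (-0.064) = 978725.804 mGal
Free-air correction = 0.3086 × 615.0 = 189.79 mGal
Free-air anomaly = 978725.804 − 978828.46 + (189.79) = 87.134 mGal
Bouguer slab correction = 0.04193 × 2.23 × 615.0 = 57.50 mGal
Simple Bouguer anomaly = 87.134 − (57.50) = 29.634 mGal
Complete Bouguer anomaly = 29.634 + 0.27 = 29.904 mGal

29.9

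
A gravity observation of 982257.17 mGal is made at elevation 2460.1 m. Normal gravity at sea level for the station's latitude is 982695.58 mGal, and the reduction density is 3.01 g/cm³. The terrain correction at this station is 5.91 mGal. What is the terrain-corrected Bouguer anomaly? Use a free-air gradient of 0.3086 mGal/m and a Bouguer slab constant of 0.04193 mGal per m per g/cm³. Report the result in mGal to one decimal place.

Free-air correction = 0.3086 × 2460.1 = 759.19 mGal
Free-air anomaly = 982257.17 − 982695.58 + (759.19) = 320.78 mGal
Bouguer slab correction = 0.04193 × 3.01 × 2460.1 = 310.49 mGal
Simple Bouguer anomaly = 320.78 − (310.49) = 10.29 mGal
Complete Bouguer anomaly = 10.29 + 5.91 = 16.20 mGal

16.2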